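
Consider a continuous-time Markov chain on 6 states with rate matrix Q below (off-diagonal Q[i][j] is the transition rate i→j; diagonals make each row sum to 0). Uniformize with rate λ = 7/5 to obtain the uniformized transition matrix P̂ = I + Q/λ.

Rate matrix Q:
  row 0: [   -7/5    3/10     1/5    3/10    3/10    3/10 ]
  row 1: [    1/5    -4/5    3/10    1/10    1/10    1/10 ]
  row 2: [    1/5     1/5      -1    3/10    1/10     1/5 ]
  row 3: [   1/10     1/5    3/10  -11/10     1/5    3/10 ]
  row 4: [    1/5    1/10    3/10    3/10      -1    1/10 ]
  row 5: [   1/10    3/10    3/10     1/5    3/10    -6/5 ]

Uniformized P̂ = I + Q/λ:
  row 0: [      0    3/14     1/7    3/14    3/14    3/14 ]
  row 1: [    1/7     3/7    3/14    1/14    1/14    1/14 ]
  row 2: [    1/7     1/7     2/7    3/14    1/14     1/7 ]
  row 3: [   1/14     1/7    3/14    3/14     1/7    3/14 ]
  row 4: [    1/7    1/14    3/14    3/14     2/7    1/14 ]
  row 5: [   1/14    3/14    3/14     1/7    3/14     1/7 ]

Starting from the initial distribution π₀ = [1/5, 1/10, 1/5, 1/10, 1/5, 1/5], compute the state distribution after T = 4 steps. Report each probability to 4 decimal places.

π = [0.1054, 0.2082, 0.2227, 0.1750, 0.1513, 0.1373]

t=0: π = [0.2000, 0.1000, 0.2000, 0.1000, 0.2000, 0.2000]
t=1: π = [0.0929, 0.1857, 0.2143, 0.1857, 0.1786, 0.1429]
t=2: π = [0.1061, 0.2000, 0.2230, 0.1776, 0.1566, 0.1367]
t=3: π = [0.1052, 0.2062, 0.2226, 0.1759, 0.1524, 0.1376]
t=4: π = [0.1054, 0.2082, 0.2227, 0.1750, 0.1513, 0.1373]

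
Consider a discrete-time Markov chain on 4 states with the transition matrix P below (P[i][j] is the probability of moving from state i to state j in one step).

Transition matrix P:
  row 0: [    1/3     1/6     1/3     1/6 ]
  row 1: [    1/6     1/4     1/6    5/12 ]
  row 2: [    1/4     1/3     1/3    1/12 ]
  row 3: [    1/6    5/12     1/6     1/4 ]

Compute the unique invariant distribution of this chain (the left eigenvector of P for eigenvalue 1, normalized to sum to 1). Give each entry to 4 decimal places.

π = [0.2245, 0.2915, 0.2449, 0.2391]

Balance equations π_j = Σ_i π_i·P[i][j]:
  π_0 = 1/3·π_0 + 1/6·π_1 + 1/4·π_2 + 1/6·π_3
  π_1 = 1/6·π_0 + 1/4·π_1 + 1/3·π_2 + 5/12·π_3
  π_2 = 1/3·π_0 + 1/6·π_1 + 1/3·π_2 + 1/6·π_3
  normalize: π_0 + π_1 + π_2 + π_3 = 1
Solving the linear system gives exactly π = [11/49, 100/343, 12/49, 82/343].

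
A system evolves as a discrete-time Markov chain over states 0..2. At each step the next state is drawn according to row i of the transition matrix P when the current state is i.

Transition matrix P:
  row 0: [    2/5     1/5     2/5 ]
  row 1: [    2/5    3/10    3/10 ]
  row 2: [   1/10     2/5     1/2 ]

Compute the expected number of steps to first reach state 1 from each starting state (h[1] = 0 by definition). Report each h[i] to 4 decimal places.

h = [3.4615, 0.0000, 2.6923]

First-step conditioning: h[1] = 0; for i ≠ 1, h[i] = 1 + Σ_k P[i][k]·h[k].
  h[0] = 1 + 2/5·h[0] + 2/5·h[2]
  h[2] = 1 + 1/10·h[0] + 1/2·h[2]
Solving the 2×2 linear system over states ≠ 1 gives exactly h = [45/13, 0, 35/13] (h[1] = 0 is the target).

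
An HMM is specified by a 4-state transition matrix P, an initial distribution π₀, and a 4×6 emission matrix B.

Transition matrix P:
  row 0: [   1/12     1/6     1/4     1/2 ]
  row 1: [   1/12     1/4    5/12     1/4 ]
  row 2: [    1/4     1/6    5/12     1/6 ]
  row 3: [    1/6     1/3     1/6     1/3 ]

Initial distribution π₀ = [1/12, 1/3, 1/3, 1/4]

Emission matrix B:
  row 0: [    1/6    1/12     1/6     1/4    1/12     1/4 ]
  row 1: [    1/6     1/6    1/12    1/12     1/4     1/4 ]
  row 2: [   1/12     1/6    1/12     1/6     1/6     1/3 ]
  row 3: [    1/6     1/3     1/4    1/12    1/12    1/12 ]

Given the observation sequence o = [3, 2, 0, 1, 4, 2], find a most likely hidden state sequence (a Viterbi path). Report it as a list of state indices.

t=0: δ = [2.083e-02, 2.778e-02, 5.556e-02, 2.083e-02]  (obs o_0=3)
t=1: δ = [2.315e-03, 7.716e-04, 1.929e-03, 2.604e-03]  ψ = [2, 2, 2, 0]  (obs o_1=2)
t=2: δ = [8.038e-05, 1.447e-04, 6.698e-05, 1.929e-04]  ψ = [2, 3, 2, 0]  (obs o_2=0)
t=3: δ = [2.679e-06, 1.072e-05, 1.005e-05, 2.143e-05]  ψ = [3, 3, 1, 3]  (obs o_3=1)
t=4: δ = [2.977e-07, 1.786e-06, 7.442e-07, 5.954e-07]  ψ = [3, 3, 1, 3]  (obs o_4=4)
t=5: δ = [3.101e-08, 3.721e-08, 6.202e-08, 1.116e-07]  ψ = [2, 1, 1, 1]  (obs o_5=2)
backtrack: best end state = 3; path = [2, 0, 3, 3, 1, 3]

path = [2, 0, 3, 3, 1, 3]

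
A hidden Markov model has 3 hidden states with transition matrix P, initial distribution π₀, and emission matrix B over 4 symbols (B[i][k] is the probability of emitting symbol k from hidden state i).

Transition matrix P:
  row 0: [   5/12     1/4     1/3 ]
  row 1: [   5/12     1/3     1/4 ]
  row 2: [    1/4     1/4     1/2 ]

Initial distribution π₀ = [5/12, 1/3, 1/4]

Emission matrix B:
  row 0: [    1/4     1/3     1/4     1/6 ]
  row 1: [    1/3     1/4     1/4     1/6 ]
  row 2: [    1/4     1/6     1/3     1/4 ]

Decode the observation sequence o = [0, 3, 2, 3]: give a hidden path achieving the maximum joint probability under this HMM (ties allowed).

path = [0, 2, 2, 2]

t=0: δ = [1.042e-01, 1.111e-01, 6.250e-02]  (obs o_0=0)
t=1: δ = [7.716e-03, 6.173e-03, 8.681e-03]  ψ = [1, 1, 0]  (obs o_1=3)
t=2: δ = [8.038e-04, 5.425e-04, 1.447e-03]  ψ = [0, 2, 2]  (obs o_2=2)
t=3: δ = [6.028e-05, 6.028e-05, 1.808e-04]  ψ = [2, 2, 2]  (obs o_3=3)
backtrack: best end state = 2; path = [0, 2, 2, 2]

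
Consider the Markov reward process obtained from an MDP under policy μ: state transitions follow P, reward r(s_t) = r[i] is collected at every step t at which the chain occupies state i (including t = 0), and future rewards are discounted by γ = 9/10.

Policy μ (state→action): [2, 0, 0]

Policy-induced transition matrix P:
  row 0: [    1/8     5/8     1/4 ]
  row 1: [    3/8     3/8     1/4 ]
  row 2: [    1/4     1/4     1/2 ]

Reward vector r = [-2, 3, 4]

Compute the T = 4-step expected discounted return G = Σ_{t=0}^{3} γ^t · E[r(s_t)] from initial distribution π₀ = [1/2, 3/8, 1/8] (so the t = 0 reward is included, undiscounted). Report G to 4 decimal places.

G = 5.5368

t=0: π = [0.5000, 0.3750, 0.1250], E[r] = 0.6250, γ^t·E[r] = 0.625000, running G = 0.625000
t=1: π = [0.2344, 0.4844, 0.2813], E[r] = 2.1094, γ^t·E[r] = 1.898438, running G = 2.523438
t=2: π = [0.2813, 0.3984, 0.3203], E[r] = 1.9141, γ^t·E[r] = 1.550391, running G = 4.073828
t=3: π = [0.2646, 0.4053, 0.3301], E[r] = 2.0068, γ^t·E[r] = 1.462983, running G = 5.536812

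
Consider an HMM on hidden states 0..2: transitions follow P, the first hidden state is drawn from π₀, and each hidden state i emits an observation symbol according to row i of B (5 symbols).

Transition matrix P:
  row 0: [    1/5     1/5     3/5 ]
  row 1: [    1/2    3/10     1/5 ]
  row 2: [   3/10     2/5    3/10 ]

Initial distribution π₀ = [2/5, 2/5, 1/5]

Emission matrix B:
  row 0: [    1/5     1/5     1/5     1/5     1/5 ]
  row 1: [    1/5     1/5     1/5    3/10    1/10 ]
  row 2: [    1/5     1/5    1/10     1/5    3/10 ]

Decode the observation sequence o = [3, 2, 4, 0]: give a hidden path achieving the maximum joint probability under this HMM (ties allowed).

path = [1, 0, 2, 1]

t=0: δ = [8.000e-02, 1.200e-01, 4.000e-02]  (obs o_0=3)
t=1: δ = [1.200e-02, 7.200e-03, 4.800e-03]  ψ = [1, 1, 0]  (obs o_1=2)
t=2: δ = [7.200e-04, 2.400e-04, 2.160e-03]  ψ = [1, 0, 0]  (obs o_2=4)
t=3: δ = [1.296e-04, 1.728e-04, 1.296e-04]  ψ = [2, 2, 2]  (obs o_3=0)
backtrack: best end state = 1; path = [1, 0, 2, 1]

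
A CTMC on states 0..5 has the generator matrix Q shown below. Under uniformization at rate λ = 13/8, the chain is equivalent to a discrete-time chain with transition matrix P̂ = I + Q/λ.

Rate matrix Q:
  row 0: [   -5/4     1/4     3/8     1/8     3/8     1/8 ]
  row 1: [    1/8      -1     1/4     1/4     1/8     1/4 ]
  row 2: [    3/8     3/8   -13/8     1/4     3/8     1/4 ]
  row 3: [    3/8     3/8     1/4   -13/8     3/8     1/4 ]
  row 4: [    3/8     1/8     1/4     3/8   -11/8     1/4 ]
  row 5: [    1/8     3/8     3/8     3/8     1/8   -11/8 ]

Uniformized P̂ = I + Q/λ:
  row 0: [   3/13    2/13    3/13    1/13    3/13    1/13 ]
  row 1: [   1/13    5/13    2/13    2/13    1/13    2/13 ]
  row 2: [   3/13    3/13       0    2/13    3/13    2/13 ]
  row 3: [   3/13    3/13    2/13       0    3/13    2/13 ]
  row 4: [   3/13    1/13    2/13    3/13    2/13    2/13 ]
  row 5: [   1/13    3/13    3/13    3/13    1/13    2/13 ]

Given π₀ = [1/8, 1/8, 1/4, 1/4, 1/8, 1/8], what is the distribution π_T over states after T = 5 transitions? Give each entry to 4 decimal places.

π = [0.1742, 0.2274, 0.1543, 0.1418, 0.1618, 0.1404]

t=0: π = [0.1250, 0.1250, 0.2500, 0.2500, 0.1250, 0.1250]
t=1: π = [0.1923, 0.2212, 0.1346, 0.1250, 0.1827, 0.1442]
t=2: π = [0.1746, 0.2219, 0.1590, 0.1450, 0.1605, 0.1391]
t=3: π = [0.1752, 0.2268, 0.1535, 0.1412, 0.1629, 0.1404]
t=4: π = [0.1743, 0.2271, 0.1545, 0.1420, 0.1617, 0.1404]
t=5: π = [0.1742, 0.2274, 0.1543, 0.1418, 0.1618, 0.1404]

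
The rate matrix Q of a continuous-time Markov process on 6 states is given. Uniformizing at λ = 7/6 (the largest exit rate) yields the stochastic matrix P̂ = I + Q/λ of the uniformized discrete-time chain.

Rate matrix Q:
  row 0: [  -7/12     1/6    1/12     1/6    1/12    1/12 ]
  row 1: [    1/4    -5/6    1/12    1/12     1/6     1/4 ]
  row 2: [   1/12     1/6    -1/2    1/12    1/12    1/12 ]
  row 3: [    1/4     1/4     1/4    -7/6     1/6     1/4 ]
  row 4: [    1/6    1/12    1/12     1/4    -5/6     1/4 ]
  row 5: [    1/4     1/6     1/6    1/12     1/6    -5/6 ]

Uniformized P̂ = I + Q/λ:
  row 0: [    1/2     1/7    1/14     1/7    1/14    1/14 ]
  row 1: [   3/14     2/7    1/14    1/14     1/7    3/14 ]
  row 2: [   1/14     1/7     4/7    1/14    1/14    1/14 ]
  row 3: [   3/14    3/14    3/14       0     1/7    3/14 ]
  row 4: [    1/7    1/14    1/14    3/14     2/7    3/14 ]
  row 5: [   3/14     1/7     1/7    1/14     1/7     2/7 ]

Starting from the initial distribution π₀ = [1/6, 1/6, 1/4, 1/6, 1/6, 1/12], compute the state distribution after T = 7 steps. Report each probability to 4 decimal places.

π = [0.2478, 0.1642, 0.1952, 0.1005, 0.1297, 0.1626]

t=0: π = [0.1667, 0.1667, 0.2500, 0.1667, 0.1667, 0.0833]
t=1: π = [0.2143, 0.1667, 0.2262, 0.0952, 0.1369, 0.1607]
t=2: π = [0.2334, 0.1637, 0.2096, 0.0995, 0.1310, 0.1628]
t=3: π = [0.2417, 0.1640, 0.2021, 0.0997, 0.1299, 0.1626]
t=4: π = [0.2452, 0.1641, 0.1983, 0.1001, 0.1297, 0.1625]
t=5: π = [0.2467, 0.1642, 0.1965, 0.1003, 0.1297, 0.1625]
t=6: π = [0.2474, 0.1642, 0.1956, 0.1004, 0.1297, 0.1626]
t=7: π = [0.2478, 0.1642, 0.1952, 0.1005, 0.1297, 0.1626]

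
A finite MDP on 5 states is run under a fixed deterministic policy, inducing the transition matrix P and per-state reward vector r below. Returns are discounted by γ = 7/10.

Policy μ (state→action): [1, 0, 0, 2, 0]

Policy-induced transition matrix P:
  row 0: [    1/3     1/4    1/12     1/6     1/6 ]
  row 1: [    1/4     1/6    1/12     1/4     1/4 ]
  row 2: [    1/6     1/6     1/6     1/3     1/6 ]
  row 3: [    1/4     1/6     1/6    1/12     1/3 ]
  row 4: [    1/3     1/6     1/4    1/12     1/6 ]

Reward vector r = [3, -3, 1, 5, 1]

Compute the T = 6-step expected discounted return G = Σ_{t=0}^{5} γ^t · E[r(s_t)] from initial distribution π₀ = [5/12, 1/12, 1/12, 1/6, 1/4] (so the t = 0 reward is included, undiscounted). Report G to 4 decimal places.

G = 5.0095

t=0: π = [0.4167, 0.0833, 0.0833, 0.1667, 0.2500], E[r] = 2.1667, γ^t·E[r] = 2.166667, running G = 2.166667
t=1: π = [0.2986, 0.2014, 0.1458, 0.1528, 0.2014], E[r] = 1.4028, γ^t·E[r] = 0.981944, running G = 3.148611
t=2: π = [0.2795, 0.1916, 0.1418, 0.1782, 0.2089], E[r] = 1.5058, γ^t·E[r] = 0.737836, running G = 3.886447
t=3: π = [0.2789, 0.1900, 0.1448, 0.1740, 0.2123], E[r] = 1.4939, γ^t·E[r] = 0.512416, running G = 4.398863
t=4: π = [0.2789, 0.1899, 0.1453, 0.1744, 0.2115], E[r] = 1.4959, γ^t·E[r] = 0.359156, running G = 4.758019
t=5: π = [0.2788, 0.1899, 0.1452, 0.1745, 0.2116], E[r] = 1.4961, γ^t·E[r] = 0.251445, running G = 5.009464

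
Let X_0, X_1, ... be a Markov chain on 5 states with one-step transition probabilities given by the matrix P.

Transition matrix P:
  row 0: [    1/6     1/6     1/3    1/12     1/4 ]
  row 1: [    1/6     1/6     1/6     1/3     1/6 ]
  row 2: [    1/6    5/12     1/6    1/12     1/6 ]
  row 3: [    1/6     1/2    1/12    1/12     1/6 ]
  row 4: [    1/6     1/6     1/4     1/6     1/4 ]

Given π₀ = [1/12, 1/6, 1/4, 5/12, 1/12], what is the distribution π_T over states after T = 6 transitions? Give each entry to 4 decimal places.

t=0: π = [0.0833, 0.1667, 0.2500, 0.4167, 0.0833]
t=1: π = [0.1667, 0.3681, 0.1528, 0.1319, 0.1806]
t=2: π = [0.1667, 0.2488, 0.1985, 0.1904, 0.1956]
t=3: π = [0.1667, 0.2798, 0.1949, 0.1618, 0.1969]
t=4: π = [0.1667, 0.2693, 0.1974, 0.1697, 0.1970]
t=5: π = [0.1667, 0.2726, 0.1967, 0.1671, 0.1970]
t=6: π = [0.1667, 0.2715, 0.1969, 0.1679, 0.1970]

π = [0.1667, 0.2715, 0.1969, 0.1679, 0.1970]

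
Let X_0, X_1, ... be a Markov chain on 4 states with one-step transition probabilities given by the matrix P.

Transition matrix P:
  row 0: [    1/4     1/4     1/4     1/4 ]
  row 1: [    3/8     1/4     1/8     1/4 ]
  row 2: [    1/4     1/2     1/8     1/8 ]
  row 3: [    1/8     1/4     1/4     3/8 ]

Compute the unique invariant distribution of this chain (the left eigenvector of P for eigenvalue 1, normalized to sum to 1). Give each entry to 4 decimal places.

Balance equations π_j = Σ_i π_i·P[i][j]:
  π_0 = 1/4·π_0 + 3/8·π_1 + 1/4·π_2 + 1/8·π_3
  π_1 = 1/4·π_0 + 1/4·π_1 + 1/2·π_2 + 1/4·π_3
  π_2 = 1/4·π_0 + 1/8·π_1 + 1/8·π_2 + 1/4·π_3
  normalize: π_0 + π_1 + π_2 + π_3 = 1
Solving the linear system gives exactly π = [66/259, 11/37, 7/37, 67/259].

π = [0.2548, 0.2973, 0.1892, 0.2587]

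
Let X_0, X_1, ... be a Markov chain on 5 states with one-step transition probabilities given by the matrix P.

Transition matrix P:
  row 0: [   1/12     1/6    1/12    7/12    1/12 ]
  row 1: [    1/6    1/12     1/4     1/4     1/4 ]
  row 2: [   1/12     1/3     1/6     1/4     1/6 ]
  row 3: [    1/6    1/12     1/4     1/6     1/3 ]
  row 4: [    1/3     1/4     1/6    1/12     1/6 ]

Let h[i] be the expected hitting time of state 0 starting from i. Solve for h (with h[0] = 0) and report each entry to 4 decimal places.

First-step conditioning: h[0] = 0; for i ≠ 0, h[i] = 1 + Σ_k P[i][k]·h[k].
  h[1] = 1 + 1/12·h[1] + 1/4·h[2] + 1/4·h[3] + 1/4·h[4]
  h[2] = 1 + 1/3·h[1] + 1/6·h[2] + 1/4·h[3] + 1/6·h[4]
  h[3] = 1 + 1/12·h[1] + 1/4·h[2] + 1/6·h[3] + 1/3·h[4]
  h[4] = 1 + 1/4·h[1] + 1/6·h[2] + 1/12·h[3] + 1/6·h[4]
Solving the 4×4 linear system over states ≠ 0 gives exactly h = [0, 26520/4963, 28884/4963, 26196/4963, 22308/4963] (h[0] = 0 is the target).

h = [0.0000, 5.3435, 5.8199, 5.2783, 4.4949]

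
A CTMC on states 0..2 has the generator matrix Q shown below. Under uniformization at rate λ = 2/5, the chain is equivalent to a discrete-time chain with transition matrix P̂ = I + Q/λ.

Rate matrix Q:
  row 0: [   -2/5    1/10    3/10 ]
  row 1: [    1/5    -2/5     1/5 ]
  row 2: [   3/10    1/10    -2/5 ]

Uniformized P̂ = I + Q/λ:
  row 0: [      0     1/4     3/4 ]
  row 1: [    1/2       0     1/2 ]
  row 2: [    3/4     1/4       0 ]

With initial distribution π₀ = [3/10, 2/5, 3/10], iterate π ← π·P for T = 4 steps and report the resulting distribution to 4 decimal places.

t=0: π = [0.3000, 0.4000, 0.3000]
t=1: π = [0.4250, 0.1500, 0.4250]
t=2: π = [0.3938, 0.2125, 0.3938]
t=3: π = [0.4016, 0.1969, 0.4016]
t=4: π = [0.3996, 0.2008, 0.3996]

π = [0.3996, 0.2008, 0.3996]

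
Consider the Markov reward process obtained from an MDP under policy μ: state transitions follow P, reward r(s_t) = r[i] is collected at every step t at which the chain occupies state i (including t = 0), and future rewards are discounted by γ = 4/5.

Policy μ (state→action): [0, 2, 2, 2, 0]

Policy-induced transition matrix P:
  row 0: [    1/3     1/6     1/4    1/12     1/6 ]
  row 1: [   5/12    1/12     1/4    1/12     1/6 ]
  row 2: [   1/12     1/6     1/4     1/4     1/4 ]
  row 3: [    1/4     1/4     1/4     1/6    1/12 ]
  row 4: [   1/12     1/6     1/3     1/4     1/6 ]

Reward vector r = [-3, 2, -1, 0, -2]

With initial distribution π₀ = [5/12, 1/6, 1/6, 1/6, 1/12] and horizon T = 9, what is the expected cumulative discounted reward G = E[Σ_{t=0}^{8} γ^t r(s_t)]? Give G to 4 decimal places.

G = -4.5247

t=0: π = [0.4167, 0.1667, 0.1667, 0.1667, 0.0833], E[r] = -1.2500, γ^t·E[r] = -1.250000, running G = -1.250000
t=1: π = [0.2708, 0.1667, 0.2569, 0.1389, 0.1667], E[r] = -1.0694, γ^t·E[r] = -0.855556, running G = -2.105556
t=2: π = [0.2297, 0.1644, 0.2639, 0.1655, 0.1765], E[r] = -0.9774, γ^t·E[r] = -0.625556, running G = -2.731111
t=3: π = [0.2231, 0.1668, 0.2647, 0.1705, 0.1749], E[r] = -0.9503, γ^t·E[r] = -0.486568, running G = -3.217679
t=4: π = [0.2231, 0.1670, 0.2646, 0.1708, 0.1745], E[r] = -0.9490, γ^t·E[r] = -0.388719, running G = -3.606398
t=5: π = [0.2232, 0.1670, 0.2645, 0.1707, 0.1745], E[r] = -0.9493, γ^t·E[r] = -0.311054, running G = -3.917452
t=6: π = [0.2233, 0.1670, 0.2645, 0.1707, 0.1745], E[r] = -0.9493, γ^t·E[r] = -0.248863, running G = -4.166315
t=7: π = [0.2233, 0.1670, 0.2645, 0.1707, 0.1745], E[r] = -0.9493, γ^t·E[r] = -0.199092, running G = -4.365407
t=8: π = [0.2233, 0.1670, 0.2645, 0.1707, 0.1745], E[r] = -0.9493, γ^t·E[r] = -0.159273, running G = -4.524680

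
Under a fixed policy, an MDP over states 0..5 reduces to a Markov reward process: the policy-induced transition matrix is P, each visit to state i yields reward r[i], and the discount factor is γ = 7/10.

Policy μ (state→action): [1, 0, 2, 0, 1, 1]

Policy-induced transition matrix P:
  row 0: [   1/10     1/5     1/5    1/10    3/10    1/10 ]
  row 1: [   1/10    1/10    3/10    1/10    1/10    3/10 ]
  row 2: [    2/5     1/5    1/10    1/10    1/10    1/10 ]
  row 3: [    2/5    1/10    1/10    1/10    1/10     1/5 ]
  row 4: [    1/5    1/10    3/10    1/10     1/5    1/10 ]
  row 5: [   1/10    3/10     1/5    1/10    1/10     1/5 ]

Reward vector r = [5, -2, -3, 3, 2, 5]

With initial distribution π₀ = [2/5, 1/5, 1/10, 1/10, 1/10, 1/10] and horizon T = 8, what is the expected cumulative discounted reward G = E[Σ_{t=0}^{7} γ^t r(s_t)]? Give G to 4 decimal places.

t=0: π = [0.4000, 0.2000, 0.1000, 0.1000, 0.1000, 0.1000], E[r] = 2.3000, γ^t·E[r] = 2.300000, running G = 2.300000
t=1: π = [0.1700, 0.1700, 0.2100, 0.1000, 0.1900, 0.1600], E[r] = 1.3600, γ^t·E[r] = 0.952000, running G = 3.252000
t=2: π = [0.2120, 0.1700, 0.2050, 0.1000, 0.1530, 0.1600], E[r] = 1.5110, γ^t·E[r] = 0.740390, running G = 3.992390
t=3: π = [0.2068, 0.1737, 0.2018, 0.1000, 0.1577, 0.1600], E[r] = 1.4966, γ^t·E[r] = 0.513334, running G = 4.505724
t=4: π = [0.2063, 0.1729, 0.2030, 0.1000, 0.1571, 0.1607], E[r] = 1.4949, γ^t·E[r] = 0.358928, running G = 4.864652
t=5: π = [0.2066, 0.1731, 0.2027, 0.1000, 0.1570, 0.1606], E[r] = 1.4959, γ^t·E[r] = 0.251420, running G = 5.116072
t=6: π = [0.2065, 0.1731, 0.2027, 0.1000, 0.1570, 0.1607], E[r] = 1.4957, γ^t·E[r] = 0.175962, running G = 5.292034
t=7: π = [0.2065, 0.1731, 0.2027, 0.1000, 0.1570, 0.1607], E[r] = 1.4957, γ^t·E[r] = 0.123177, running G = 5.415211

G = 5.4152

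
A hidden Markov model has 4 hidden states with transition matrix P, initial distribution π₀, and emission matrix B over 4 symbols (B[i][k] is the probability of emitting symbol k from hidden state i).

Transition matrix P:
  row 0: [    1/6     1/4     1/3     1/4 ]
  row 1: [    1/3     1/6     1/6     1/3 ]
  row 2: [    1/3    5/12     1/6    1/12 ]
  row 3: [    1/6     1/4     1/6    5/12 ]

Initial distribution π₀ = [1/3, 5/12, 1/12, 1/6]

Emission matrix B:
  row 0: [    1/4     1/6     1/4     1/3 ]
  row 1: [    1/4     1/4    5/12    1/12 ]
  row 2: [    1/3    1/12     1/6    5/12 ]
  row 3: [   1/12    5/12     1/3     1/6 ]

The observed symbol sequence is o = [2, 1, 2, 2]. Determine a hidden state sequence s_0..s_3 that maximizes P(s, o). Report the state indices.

path = [1, 3, 3, 3]

t=0: δ = [8.333e-02, 1.736e-01, 1.389e-02, 5.556e-02]  (obs o_0=2)
t=1: δ = [9.645e-03, 7.234e-03, 2.411e-03, 2.411e-02]  ψ = [1, 1, 1, 1]  (obs o_1=1)
t=2: δ = [1.005e-03, 2.512e-03, 6.698e-04, 3.349e-03]  ψ = [3, 3, 3, 3]  (obs o_2=2)
t=3: δ = [2.093e-04, 3.489e-04, 9.303e-05, 4.651e-04]  ψ = [1, 3, 3, 3]  (obs o_3=2)
backtrack: best end state = 3; path = [1, 3, 3, 3]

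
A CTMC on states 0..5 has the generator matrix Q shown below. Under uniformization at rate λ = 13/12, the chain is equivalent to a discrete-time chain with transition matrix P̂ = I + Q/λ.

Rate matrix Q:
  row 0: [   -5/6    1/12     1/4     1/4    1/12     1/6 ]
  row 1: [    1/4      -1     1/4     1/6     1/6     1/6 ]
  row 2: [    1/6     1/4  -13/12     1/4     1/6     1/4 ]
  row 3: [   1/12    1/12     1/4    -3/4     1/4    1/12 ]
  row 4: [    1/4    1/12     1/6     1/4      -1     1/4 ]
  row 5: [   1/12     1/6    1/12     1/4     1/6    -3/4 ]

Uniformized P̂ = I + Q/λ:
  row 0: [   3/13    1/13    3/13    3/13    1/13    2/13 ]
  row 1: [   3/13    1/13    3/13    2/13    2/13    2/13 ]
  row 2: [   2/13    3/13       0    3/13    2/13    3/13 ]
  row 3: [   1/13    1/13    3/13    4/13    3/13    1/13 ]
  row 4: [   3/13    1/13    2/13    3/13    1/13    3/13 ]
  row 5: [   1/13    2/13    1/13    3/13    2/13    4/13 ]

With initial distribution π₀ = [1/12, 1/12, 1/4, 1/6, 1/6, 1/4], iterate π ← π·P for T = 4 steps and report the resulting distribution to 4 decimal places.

t=0: π = [0.0833, 0.0833, 0.2500, 0.1667, 0.1667, 0.2500]
t=1: π = [0.1474, 0.1346, 0.1218, 0.2372, 0.1474, 0.2115]
t=2: π = [0.1524, 0.1119, 0.1588, 0.2387, 0.1494, 0.1889]
t=3: π = [0.1528, 0.1159, 0.1536, 0.2405, 0.1490, 0.1882]
t=4: π = [0.1530, 0.1150, 0.1549, 0.2404, 0.1491, 0.1876]

π = [0.1530, 0.1150, 0.1549, 0.2404, 0.1491, 0.1876]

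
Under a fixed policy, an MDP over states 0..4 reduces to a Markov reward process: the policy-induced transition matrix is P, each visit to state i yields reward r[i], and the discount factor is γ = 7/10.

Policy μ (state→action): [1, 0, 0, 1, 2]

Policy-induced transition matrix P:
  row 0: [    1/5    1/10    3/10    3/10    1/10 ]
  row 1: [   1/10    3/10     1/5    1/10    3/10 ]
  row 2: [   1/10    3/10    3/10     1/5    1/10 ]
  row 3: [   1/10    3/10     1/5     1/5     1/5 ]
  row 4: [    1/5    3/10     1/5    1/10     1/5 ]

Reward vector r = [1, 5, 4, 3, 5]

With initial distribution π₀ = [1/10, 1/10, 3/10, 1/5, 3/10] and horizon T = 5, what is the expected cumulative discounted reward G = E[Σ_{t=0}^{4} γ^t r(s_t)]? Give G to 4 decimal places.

t=0: π = [0.1000, 0.1000, 0.3000, 0.2000, 0.3000], E[r] = 3.9000, γ^t·E[r] = 3.900000, running G = 3.900000
t=1: π = [0.1400, 0.2800, 0.2400, 0.1700, 0.1700], E[r] = 3.8600, γ^t·E[r] = 2.702000, running G = 6.602000
t=2: π = [0.1310, 0.2720, 0.2380, 0.1690, 0.1900], E[r] = 3.9000, γ^t·E[r] = 1.911000, running G = 8.513000
t=3: π = [0.1321, 0.2738, 0.2369, 0.1669, 0.1903], E[r] = 3.9009, γ^t·E[r] = 1.338009, running G = 9.851009
t=4: π = [0.1322, 0.2736, 0.2369, 0.1668, 0.1905], E[r] = 3.9005, γ^t·E[r] = 0.936520, running G = 10.787528

G = 10.7875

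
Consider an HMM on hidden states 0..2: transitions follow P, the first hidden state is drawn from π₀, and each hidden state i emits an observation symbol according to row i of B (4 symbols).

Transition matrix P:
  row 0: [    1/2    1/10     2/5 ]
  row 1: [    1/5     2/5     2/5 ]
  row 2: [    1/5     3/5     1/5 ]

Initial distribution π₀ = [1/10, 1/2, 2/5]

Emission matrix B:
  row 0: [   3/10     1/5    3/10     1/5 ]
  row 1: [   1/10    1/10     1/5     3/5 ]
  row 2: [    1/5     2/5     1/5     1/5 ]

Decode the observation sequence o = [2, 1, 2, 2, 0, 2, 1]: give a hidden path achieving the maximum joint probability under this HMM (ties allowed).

t=0: δ = [3.000e-02, 1.000e-01, 8.000e-02]  (obs o_0=2)
t=1: δ = [4.000e-03, 4.800e-03, 1.600e-02]  ψ = [1, 2, 1]  (obs o_1=1)
t=2: δ = [9.600e-04, 1.920e-03, 6.400e-04]  ψ = [2, 2, 2]  (obs o_2=2)
t=3: δ = [1.440e-04, 1.536e-04, 1.536e-04]  ψ = [0, 1, 1]  (obs o_3=2)
t=4: δ = [2.160e-05, 9.216e-06, 1.229e-05]  ψ = [0, 2, 1]  (obs o_4=0)
t=5: δ = [3.240e-06, 1.475e-06, 1.728e-06]  ψ = [0, 2, 0]  (obs o_5=2)
t=6: δ = [3.240e-07, 1.037e-07, 5.184e-07]  ψ = [0, 2, 0]  (obs o_6=1)
backtrack: best end state = 2; path = [1, 2, 0, 0, 0, 0, 2]

path = [1, 2, 0, 0, 0, 0, 2]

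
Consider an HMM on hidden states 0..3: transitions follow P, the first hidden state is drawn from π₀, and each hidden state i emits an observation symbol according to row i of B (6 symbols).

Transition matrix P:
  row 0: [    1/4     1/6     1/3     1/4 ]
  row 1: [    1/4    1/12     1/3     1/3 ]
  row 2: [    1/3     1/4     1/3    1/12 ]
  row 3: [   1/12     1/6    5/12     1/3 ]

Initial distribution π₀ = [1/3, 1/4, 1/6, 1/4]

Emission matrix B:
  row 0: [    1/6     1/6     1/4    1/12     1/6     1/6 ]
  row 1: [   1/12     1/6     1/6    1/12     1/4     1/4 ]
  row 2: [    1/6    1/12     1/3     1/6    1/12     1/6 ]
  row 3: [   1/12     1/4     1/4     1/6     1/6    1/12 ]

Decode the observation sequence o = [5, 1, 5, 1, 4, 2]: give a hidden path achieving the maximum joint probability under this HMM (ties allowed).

t=0: δ = [5.556e-02, 6.250e-02, 2.778e-02, 2.083e-02]  (obs o_0=5)
t=1: δ = [2.604e-03, 1.543e-03, 1.736e-03, 5.208e-03]  ψ = [1, 0, 1, 1]  (obs o_1=1)
t=2: δ = [1.085e-04, 2.170e-04, 3.617e-04, 1.447e-04]  ψ = [0, 3, 3, 3]  (obs o_2=5)
t=3: δ = [2.009e-05, 1.507e-05, 1.005e-05, 1.808e-05]  ψ = [2, 2, 2, 1]  (obs o_3=1)
t=4: δ = [8.372e-07, 8.372e-07, 6.279e-07, 1.005e-06]  ψ = [0, 0, 3, 3]  (obs o_4=4)
t=5: δ = [5.233e-08, 2.791e-08, 1.395e-07, 8.372e-08]  ψ = [0, 3, 3, 3]  (obs o_5=2)
backtrack: best end state = 2; path = [1, 3, 1, 3, 3, 2]

path = [1, 3, 1, 3, 3, 2]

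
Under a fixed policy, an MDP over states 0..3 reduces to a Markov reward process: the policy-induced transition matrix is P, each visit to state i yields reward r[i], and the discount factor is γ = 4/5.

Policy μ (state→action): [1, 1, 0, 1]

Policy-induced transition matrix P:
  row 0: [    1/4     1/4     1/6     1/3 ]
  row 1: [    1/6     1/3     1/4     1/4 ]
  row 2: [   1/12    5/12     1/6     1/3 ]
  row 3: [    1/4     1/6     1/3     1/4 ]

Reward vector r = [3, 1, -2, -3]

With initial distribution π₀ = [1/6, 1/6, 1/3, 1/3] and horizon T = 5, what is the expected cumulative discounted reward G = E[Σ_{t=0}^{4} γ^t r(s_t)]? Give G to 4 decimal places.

t=0: π = [0.1667, 0.1667, 0.3333, 0.3333], E[r] = -1.0000, γ^t·E[r] = -1.000000, running G = -1.000000
t=1: π = [0.1806, 0.2917, 0.2361, 0.2917], E[r] = -0.5139, γ^t·E[r] = -0.411111, running G = -1.411111
t=2: π = [0.1863, 0.2894, 0.2396, 0.2847], E[r] = -0.4850, γ^t·E[r] = -0.310370, running G = -1.721481
t=3: π = [0.1860, 0.2903, 0.2382, 0.2855], E[r] = -0.4848, γ^t·E[r] = -0.248198, running G = -1.969679
t=4: π = [0.1861, 0.2901, 0.2384, 0.2853], E[r] = -0.4845, γ^t·E[r] = -0.198459, running G = -2.168138

G = -2.1681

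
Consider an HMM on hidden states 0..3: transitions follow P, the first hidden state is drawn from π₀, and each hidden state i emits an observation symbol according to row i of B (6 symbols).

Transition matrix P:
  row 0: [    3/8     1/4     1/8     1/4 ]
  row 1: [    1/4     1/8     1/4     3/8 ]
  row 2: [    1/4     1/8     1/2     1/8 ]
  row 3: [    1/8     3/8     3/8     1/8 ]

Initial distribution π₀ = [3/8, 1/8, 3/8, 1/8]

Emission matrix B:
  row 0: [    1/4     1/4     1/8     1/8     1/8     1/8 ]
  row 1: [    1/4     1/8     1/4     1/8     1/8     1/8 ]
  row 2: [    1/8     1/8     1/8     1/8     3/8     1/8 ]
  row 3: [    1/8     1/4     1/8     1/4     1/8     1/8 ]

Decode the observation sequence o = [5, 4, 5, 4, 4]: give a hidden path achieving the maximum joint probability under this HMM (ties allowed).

path = [2, 2, 2, 2, 2]

t=0: δ = [4.688e-02, 1.562e-02, 4.688e-02, 1.562e-02]  (obs o_0=5)
t=1: δ = [2.197e-03, 1.465e-03, 8.789e-03, 1.465e-03]  ψ = [0, 0, 2, 0]  (obs o_1=4)
t=2: δ = [2.747e-04, 1.373e-04, 5.493e-04, 1.373e-04]  ψ = [2, 2, 2, 2]  (obs o_2=5)
t=3: δ = [1.717e-05, 8.583e-06, 1.030e-04, 8.583e-06]  ψ = [2, 0, 2, 0]  (obs o_3=4)
t=4: δ = [3.219e-06, 1.609e-06, 1.931e-05, 1.609e-06]  ψ = [2, 2, 2, 2]  (obs o_4=4)
backtrack: best end state = 2; path = [2, 2, 2, 2, 2]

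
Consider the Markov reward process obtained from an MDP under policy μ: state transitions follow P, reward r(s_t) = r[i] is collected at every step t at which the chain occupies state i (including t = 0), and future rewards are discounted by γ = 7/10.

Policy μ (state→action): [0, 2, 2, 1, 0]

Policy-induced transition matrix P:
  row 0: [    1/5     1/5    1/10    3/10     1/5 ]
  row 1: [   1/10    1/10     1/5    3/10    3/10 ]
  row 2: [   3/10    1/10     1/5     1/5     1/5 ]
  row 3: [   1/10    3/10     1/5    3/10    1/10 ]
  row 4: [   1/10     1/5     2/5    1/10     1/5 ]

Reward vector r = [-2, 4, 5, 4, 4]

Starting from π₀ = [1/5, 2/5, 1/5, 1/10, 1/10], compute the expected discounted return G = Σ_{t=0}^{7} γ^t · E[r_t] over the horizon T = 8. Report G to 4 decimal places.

G = 9.9798

t=0: π = [0.2000, 0.4000, 0.2000, 0.1000, 0.1000], E[r] = 3.0000, γ^t·E[r] = 3.000000, running G = 3.000000
t=1: π = [0.1600, 0.1500, 0.2000, 0.2600, 0.2300], E[r] = 3.2400, γ^t·E[r] = 2.268000, running G = 5.268000
t=2: π = [0.1560, 0.1910, 0.2300, 0.2340, 0.1890], E[r] = 3.2940, γ^t·E[r] = 1.614060, running G = 6.882060
t=3: π = [0.1616, 0.1813, 0.2222, 0.2392, 0.1957], E[r] = 3.2526, γ^t·E[r] = 1.115642, running G = 7.997702
t=4: π = [0.1606, 0.1836, 0.2230, 0.2386, 0.1942], E[r] = 3.2594, γ^t·E[r] = 0.782577, running G = 8.780279
t=5: π = [0.1607, 0.1832, 0.2228, 0.2389, 0.1945], E[r] = 3.2588, γ^t·E[r] = 0.547714, running G = 9.327993
t=6: π = [0.1606, 0.1833, 0.2228, 0.2388, 0.1944], E[r] = 3.2591, γ^t·E[r] = 0.383430, running G = 9.711423
t=7: π = [0.1606, 0.1833, 0.2228, 0.2388, 0.1944], E[r] = 3.2591, γ^t·E[r] = 0.268397, running G = 9.979820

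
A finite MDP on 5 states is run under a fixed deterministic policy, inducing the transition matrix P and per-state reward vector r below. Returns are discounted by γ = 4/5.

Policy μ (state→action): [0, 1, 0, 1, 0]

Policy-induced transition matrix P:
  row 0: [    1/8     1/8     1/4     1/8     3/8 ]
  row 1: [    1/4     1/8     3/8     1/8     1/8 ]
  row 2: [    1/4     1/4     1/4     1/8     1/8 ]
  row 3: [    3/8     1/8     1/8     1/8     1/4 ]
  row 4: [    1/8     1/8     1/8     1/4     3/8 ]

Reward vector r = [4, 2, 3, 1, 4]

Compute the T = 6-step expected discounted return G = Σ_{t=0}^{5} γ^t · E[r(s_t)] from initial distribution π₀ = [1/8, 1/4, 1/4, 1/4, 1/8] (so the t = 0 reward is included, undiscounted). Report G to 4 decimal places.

G = 10.6053

t=0: π = [0.1250, 0.2500, 0.2500, 0.2500, 0.1250], E[r] = 2.5000, γ^t·E[r] = 2.500000, running G = 2.500000
t=1: π = [0.2500, 0.1563, 0.2344, 0.1406, 0.2188], E[r] = 3.0313, γ^t·E[r] = 2.425000, running G = 4.925000
t=2: π = [0.2090, 0.1543, 0.2246, 0.1523, 0.2598], E[r] = 3.0098, γ^t·E[r] = 1.926250, running G = 6.851250
t=3: π = [0.2104, 0.1531, 0.2178, 0.1575, 0.2612], E[r] = 3.0037, γ^t·E[r] = 1.537875, running G = 8.389125
t=4: π = [0.2107, 0.1522, 0.2168, 0.1577, 0.2626], E[r] = 3.0058, γ^t·E[r] = 1.231175, running G = 9.620300
t=5: π = [0.2105, 0.1521, 0.2165, 0.1578, 0.2630], E[r] = 3.0058, γ^t·E[r] = 0.984950, running G = 10.605250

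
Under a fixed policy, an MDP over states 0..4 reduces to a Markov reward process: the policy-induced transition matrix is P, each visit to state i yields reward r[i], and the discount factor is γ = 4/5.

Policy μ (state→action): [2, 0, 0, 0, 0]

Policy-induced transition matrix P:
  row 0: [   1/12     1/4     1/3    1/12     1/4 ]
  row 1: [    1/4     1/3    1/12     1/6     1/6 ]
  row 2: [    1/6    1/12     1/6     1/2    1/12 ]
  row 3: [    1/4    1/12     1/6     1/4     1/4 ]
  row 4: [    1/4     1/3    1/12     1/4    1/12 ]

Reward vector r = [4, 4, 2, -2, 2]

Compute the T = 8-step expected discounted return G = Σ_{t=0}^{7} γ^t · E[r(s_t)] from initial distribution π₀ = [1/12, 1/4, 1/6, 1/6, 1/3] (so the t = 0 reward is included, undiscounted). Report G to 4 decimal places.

t=0: π = [0.0833, 0.2500, 0.1667, 0.1667, 0.3333], E[r] = 2.0000, γ^t·E[r] = 2.000000, running G = 2.000000
t=1: π = [0.2222, 0.2431, 0.1319, 0.2569, 0.1458], E[r] = 1.9028, γ^t·E[r] = 1.522222, running G = 3.522222
t=2: π = [0.2020, 0.2176, 0.1713, 0.2257, 0.1834], E[r] = 1.9363, γ^t·E[r] = 1.239259, running G = 4.761481
t=3: π = [0.2021, 0.2173, 0.1669, 0.2410, 0.1727], E[r] = 1.8745, γ^t·E[r] = 0.959753, running G = 5.721235
t=4: π = [0.2024, 0.2145, 0.1678, 0.2399, 0.1753], E[r] = 1.8741, γ^t·E[r] = 0.767618, running G = 6.488853
t=5: π = [0.2023, 0.2145, 0.1679, 0.2403, 0.1749], E[r] = 1.8722, γ^t·E[r] = 0.613480, running G = 7.102333
t=6: π = [0.2023, 0.2144, 0.1679, 0.2404, 0.1750], E[r] = 1.8718, γ^t·E[r] = 0.490693, running G = 7.593026
t=7: π = [0.2023, 0.2144, 0.1679, 0.2404, 0.1750], E[r] = 1.8718, γ^t·E[r] = 0.392541, running G = 7.985567

G = 7.9856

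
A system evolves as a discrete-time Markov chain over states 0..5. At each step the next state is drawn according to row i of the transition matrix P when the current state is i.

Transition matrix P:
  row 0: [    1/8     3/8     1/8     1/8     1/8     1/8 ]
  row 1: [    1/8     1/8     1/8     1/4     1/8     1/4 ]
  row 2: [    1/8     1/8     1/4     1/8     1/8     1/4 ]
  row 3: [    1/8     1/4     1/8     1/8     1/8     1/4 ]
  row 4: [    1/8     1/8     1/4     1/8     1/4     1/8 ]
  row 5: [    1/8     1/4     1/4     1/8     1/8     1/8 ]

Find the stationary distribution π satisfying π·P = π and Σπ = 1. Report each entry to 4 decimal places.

π = [0.1250, 0.1990, 0.1908, 0.1499, 0.1429, 0.1925]

Balance equations π_j = Σ_i π_i·P[i][j]:
  π_0 = 1/8·π_0 + 1/8·π_1 + 1/8·π_2 + 1/8·π_3 + 1/8·π_4 + 1/8·π_5
  π_1 = 3/8·π_0 + 1/8·π_1 + 1/8·π_2 + 1/4·π_3 + 1/8·π_4 + 1/4·π_5
  π_2 = 1/8·π_0 + 1/8·π_1 + 1/4·π_2 + 1/8·π_3 + 1/4·π_4 + 1/4·π_5
  π_3 = 1/8·π_0 + 1/4·π_1 + 1/8·π_2 + 1/8·π_3 + 1/8·π_4 + 1/8·π_5
  π_4 = 1/8·π_0 + 1/8·π_1 + 1/8·π_2 + 1/8·π_3 + 1/4·π_4 + 1/8·π_5
  normalize: π_0 + π_1 + π_2 + π_3 + π_4 + π_5 = 1
Solving the linear system gives exactly π = [1/8, 790/3969, 673/3528, 4759/31752, 1/7, 97/504].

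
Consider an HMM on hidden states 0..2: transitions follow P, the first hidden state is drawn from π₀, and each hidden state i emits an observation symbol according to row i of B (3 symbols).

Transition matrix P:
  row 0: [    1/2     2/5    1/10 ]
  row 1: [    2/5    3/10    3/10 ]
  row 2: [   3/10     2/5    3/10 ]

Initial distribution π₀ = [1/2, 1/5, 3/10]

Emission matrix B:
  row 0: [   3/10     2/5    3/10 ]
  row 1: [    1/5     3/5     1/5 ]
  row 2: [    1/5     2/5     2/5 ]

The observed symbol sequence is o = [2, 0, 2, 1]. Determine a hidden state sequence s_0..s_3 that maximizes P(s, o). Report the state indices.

t=0: δ = [1.500e-01, 4.000e-02, 1.200e-01]  (obs o_0=2)
t=1: δ = [2.250e-02, 1.200e-02, 7.200e-03]  ψ = [0, 0, 2]  (obs o_1=0)
t=2: δ = [3.375e-03, 1.800e-03, 1.440e-03]  ψ = [0, 0, 1]  (obs o_2=2)
t=3: δ = [6.750e-04, 8.100e-04, 2.160e-04]  ψ = [0, 0, 1]  (obs o_3=1)
backtrack: best end state = 1; path = [0, 0, 0, 1]

path = [0, 0, 0, 1]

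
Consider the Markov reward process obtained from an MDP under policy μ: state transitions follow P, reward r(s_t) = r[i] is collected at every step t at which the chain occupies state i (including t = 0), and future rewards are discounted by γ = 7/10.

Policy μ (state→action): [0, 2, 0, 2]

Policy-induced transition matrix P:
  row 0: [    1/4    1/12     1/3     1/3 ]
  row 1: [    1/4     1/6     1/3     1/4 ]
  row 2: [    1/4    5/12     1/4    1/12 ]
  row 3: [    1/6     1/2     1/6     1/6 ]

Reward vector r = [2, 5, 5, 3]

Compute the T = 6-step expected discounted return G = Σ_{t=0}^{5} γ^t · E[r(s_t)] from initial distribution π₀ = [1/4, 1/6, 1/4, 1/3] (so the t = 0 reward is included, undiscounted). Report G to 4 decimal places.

G = 11.1591

t=0: π = [0.2500, 0.1667, 0.2500, 0.3333], E[r] = 3.5833, γ^t·E[r] = 3.583333, running G = 3.583333
t=1: π = [0.2222, 0.3194, 0.2569, 0.2014], E[r] = 3.9306, γ^t·E[r] = 2.751389, running G = 6.334722
t=2: π = [0.2332, 0.2795, 0.2784, 0.2089], E[r] = 3.8825, γ^t·E[r] = 1.902436, running G = 8.237159
t=3: π = [0.2326, 0.2865, 0.2753, 0.2056], E[r] = 3.8910, γ^t·E[r] = 1.334600, running G = 9.571759
t=4: π = [0.2329, 0.2847, 0.2761, 0.2064], E[r] = 3.8887, γ^t·E[r] = 0.933674, running G = 10.505433
t=5: π = [0.2328, 0.2851, 0.2759, 0.2062], E[r] = 3.8892, γ^t·E[r] = 0.653660, running G = 11.159093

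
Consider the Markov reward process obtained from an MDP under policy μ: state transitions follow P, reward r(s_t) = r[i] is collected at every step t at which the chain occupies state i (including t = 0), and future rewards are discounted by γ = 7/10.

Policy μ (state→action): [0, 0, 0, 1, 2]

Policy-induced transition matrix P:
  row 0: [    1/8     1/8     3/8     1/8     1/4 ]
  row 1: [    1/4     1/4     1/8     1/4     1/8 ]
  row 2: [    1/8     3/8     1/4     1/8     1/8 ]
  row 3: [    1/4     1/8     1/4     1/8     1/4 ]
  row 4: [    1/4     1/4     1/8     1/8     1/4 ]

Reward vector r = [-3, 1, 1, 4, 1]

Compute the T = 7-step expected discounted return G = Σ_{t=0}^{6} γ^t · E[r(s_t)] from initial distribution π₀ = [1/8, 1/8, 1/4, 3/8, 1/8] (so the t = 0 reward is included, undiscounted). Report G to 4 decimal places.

G = 2.9668

t=0: π = [0.1250, 0.1250, 0.2500, 0.3750, 0.1250], E[r] = 1.6250, γ^t·E[r] = 1.625000, running G = 1.625000
t=1: π = [0.2031, 0.2188, 0.2344, 0.1406, 0.2031], E[r] = 0.6094, γ^t·E[r] = 0.426563, running G = 2.051563
t=2: π = [0.1953, 0.2363, 0.2227, 0.1523, 0.1934], E[r] = 0.6758, γ^t·E[r] = 0.331133, running G = 2.382695
t=3: π = [0.1978, 0.2344, 0.2207, 0.1545, 0.1926], E[r] = 0.6726, γ^t·E[r] = 0.230704, running G = 2.613400
t=4: π = [0.1977, 0.2336, 0.2213, 0.1543, 0.1931], E[r] = 0.6721, γ^t·E[r] = 0.161376, running G = 2.774775
t=5: π = [0.1976, 0.2337, 0.2214, 0.1542, 0.1931], E[r] = 0.6721, γ^t·E[r] = 0.112960, running G = 2.887735
t=6: π = [0.1976, 0.2337, 0.2214, 0.1542, 0.1931], E[r] = 0.6721, γ^t·E[r] = 0.079075, running G = 2.966810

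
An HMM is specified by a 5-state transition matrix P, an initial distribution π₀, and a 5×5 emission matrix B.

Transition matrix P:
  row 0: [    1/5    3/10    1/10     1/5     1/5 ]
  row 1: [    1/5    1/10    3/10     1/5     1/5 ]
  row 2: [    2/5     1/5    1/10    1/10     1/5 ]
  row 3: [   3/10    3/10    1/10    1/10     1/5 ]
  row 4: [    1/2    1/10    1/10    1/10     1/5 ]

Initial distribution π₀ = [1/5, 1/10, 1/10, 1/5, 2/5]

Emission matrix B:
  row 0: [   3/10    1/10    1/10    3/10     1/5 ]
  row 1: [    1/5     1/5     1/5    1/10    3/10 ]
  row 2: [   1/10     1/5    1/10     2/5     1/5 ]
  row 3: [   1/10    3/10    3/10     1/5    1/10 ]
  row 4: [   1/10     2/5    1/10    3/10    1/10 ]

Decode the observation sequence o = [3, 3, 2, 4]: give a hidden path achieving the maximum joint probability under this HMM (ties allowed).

t=0: δ = [6.000e-02, 1.000e-02, 4.000e-02, 4.000e-02, 1.200e-01]  (obs o_0=3)
t=1: δ = [1.800e-02, 1.800e-03, 4.800e-03, 2.400e-03, 7.200e-03]  ψ = [4, 0, 4, 0, 4]  (obs o_1=3)
t=2: δ = [3.600e-04, 1.080e-03, 1.800e-04, 1.080e-03, 3.600e-04]  ψ = [0, 0, 0, 0, 0]  (obs o_2=2)
t=3: δ = [6.480e-05, 9.720e-05, 6.480e-05, 2.160e-05, 2.160e-05]  ψ = [3, 3, 1, 1, 1]  (obs o_3=4)
backtrack: best end state = 1; path = [4, 0, 3, 1]

path = [4, 0, 3, 1]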